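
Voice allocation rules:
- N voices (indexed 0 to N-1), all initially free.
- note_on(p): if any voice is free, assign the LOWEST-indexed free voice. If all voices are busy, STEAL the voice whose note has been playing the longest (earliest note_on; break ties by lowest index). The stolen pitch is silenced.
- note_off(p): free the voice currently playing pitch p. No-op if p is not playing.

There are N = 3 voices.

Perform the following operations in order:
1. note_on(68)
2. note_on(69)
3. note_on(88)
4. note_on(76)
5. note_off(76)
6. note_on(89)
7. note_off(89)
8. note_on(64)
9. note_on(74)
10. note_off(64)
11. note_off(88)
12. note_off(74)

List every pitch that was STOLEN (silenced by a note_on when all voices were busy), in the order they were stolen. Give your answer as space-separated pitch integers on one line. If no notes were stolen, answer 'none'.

Op 1: note_on(68): voice 0 is free -> assigned | voices=[68 - -]
Op 2: note_on(69): voice 1 is free -> assigned | voices=[68 69 -]
Op 3: note_on(88): voice 2 is free -> assigned | voices=[68 69 88]
Op 4: note_on(76): all voices busy, STEAL voice 0 (pitch 68, oldest) -> assign | voices=[76 69 88]
Op 5: note_off(76): free voice 0 | voices=[- 69 88]
Op 6: note_on(89): voice 0 is free -> assigned | voices=[89 69 88]
Op 7: note_off(89): free voice 0 | voices=[- 69 88]
Op 8: note_on(64): voice 0 is free -> assigned | voices=[64 69 88]
Op 9: note_on(74): all voices busy, STEAL voice 1 (pitch 69, oldest) -> assign | voices=[64 74 88]
Op 10: note_off(64): free voice 0 | voices=[- 74 88]
Op 11: note_off(88): free voice 2 | voices=[- 74 -]
Op 12: note_off(74): free voice 1 | voices=[- - -]

Answer: 68 69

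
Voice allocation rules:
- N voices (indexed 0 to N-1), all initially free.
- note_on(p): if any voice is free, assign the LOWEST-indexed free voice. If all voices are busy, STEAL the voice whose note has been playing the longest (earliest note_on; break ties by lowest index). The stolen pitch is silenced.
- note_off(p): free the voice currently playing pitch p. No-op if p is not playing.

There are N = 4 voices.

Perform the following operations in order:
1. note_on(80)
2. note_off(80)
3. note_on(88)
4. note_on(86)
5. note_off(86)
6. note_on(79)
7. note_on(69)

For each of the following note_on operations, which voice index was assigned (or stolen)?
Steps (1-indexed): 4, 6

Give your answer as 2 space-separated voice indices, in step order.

Answer: 1 1

Derivation:
Op 1: note_on(80): voice 0 is free -> assigned | voices=[80 - - -]
Op 2: note_off(80): free voice 0 | voices=[- - - -]
Op 3: note_on(88): voice 0 is free -> assigned | voices=[88 - - -]
Op 4: note_on(86): voice 1 is free -> assigned | voices=[88 86 - -]
Op 5: note_off(86): free voice 1 | voices=[88 - - -]
Op 6: note_on(79): voice 1 is free -> assigned | voices=[88 79 - -]
Op 7: note_on(69): voice 2 is free -> assigned | voices=[88 79 69 -]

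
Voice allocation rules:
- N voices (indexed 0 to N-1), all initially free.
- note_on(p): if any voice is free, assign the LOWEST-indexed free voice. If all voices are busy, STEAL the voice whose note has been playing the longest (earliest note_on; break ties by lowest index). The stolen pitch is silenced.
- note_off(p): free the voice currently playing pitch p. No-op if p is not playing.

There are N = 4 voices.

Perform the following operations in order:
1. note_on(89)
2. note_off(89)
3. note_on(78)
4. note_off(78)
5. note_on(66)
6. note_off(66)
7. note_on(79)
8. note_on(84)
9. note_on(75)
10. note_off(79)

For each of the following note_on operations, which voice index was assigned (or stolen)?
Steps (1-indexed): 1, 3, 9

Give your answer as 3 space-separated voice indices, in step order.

Answer: 0 0 2

Derivation:
Op 1: note_on(89): voice 0 is free -> assigned | voices=[89 - - -]
Op 2: note_off(89): free voice 0 | voices=[- - - -]
Op 3: note_on(78): voice 0 is free -> assigned | voices=[78 - - -]
Op 4: note_off(78): free voice 0 | voices=[- - - -]
Op 5: note_on(66): voice 0 is free -> assigned | voices=[66 - - -]
Op 6: note_off(66): free voice 0 | voices=[- - - -]
Op 7: note_on(79): voice 0 is free -> assigned | voices=[79 - - -]
Op 8: note_on(84): voice 1 is free -> assigned | voices=[79 84 - -]
Op 9: note_on(75): voice 2 is free -> assigned | voices=[79 84 75 -]
Op 10: note_off(79): free voice 0 | voices=[- 84 75 -]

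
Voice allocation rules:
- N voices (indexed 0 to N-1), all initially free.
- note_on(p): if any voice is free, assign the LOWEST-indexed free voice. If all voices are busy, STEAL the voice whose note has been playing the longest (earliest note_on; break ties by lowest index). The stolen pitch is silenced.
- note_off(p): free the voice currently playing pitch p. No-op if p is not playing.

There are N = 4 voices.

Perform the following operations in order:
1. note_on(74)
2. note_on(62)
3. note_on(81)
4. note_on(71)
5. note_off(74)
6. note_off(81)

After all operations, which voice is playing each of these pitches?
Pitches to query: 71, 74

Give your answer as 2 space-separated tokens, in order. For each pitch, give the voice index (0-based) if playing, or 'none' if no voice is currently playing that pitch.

Op 1: note_on(74): voice 0 is free -> assigned | voices=[74 - - -]
Op 2: note_on(62): voice 1 is free -> assigned | voices=[74 62 - -]
Op 3: note_on(81): voice 2 is free -> assigned | voices=[74 62 81 -]
Op 4: note_on(71): voice 3 is free -> assigned | voices=[74 62 81 71]
Op 5: note_off(74): free voice 0 | voices=[- 62 81 71]
Op 6: note_off(81): free voice 2 | voices=[- 62 - 71]

Answer: 3 none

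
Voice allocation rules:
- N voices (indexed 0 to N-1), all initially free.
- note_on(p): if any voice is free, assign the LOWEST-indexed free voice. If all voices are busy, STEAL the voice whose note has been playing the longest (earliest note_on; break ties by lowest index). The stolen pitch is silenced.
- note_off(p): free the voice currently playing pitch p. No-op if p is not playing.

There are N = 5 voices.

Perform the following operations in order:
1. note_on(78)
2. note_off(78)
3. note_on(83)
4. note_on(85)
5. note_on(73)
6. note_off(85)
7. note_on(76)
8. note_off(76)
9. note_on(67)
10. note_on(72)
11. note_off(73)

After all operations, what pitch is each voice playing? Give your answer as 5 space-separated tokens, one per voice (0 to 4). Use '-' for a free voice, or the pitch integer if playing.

Answer: 83 67 - 72 -

Derivation:
Op 1: note_on(78): voice 0 is free -> assigned | voices=[78 - - - -]
Op 2: note_off(78): free voice 0 | voices=[- - - - -]
Op 3: note_on(83): voice 0 is free -> assigned | voices=[83 - - - -]
Op 4: note_on(85): voice 1 is free -> assigned | voices=[83 85 - - -]
Op 5: note_on(73): voice 2 is free -> assigned | voices=[83 85 73 - -]
Op 6: note_off(85): free voice 1 | voices=[83 - 73 - -]
Op 7: note_on(76): voice 1 is free -> assigned | voices=[83 76 73 - -]
Op 8: note_off(76): free voice 1 | voices=[83 - 73 - -]
Op 9: note_on(67): voice 1 is free -> assigned | voices=[83 67 73 - -]
Op 10: note_on(72): voice 3 is free -> assigned | voices=[83 67 73 72 -]
Op 11: note_off(73): free voice 2 | voices=[83 67 - 72 -]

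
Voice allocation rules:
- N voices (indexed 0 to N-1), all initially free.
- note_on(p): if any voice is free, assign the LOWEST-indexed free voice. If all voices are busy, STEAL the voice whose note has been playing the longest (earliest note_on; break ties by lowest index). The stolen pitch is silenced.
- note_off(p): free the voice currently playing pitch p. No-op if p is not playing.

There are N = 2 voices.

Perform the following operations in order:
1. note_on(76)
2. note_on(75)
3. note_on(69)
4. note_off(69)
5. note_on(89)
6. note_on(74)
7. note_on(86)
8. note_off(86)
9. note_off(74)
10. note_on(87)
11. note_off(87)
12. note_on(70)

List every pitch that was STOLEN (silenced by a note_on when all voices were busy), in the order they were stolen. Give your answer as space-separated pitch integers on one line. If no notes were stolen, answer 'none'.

Op 1: note_on(76): voice 0 is free -> assigned | voices=[76 -]
Op 2: note_on(75): voice 1 is free -> assigned | voices=[76 75]
Op 3: note_on(69): all voices busy, STEAL voice 0 (pitch 76, oldest) -> assign | voices=[69 75]
Op 4: note_off(69): free voice 0 | voices=[- 75]
Op 5: note_on(89): voice 0 is free -> assigned | voices=[89 75]
Op 6: note_on(74): all voices busy, STEAL voice 1 (pitch 75, oldest) -> assign | voices=[89 74]
Op 7: note_on(86): all voices busy, STEAL voice 0 (pitch 89, oldest) -> assign | voices=[86 74]
Op 8: note_off(86): free voice 0 | voices=[- 74]
Op 9: note_off(74): free voice 1 | voices=[- -]
Op 10: note_on(87): voice 0 is free -> assigned | voices=[87 -]
Op 11: note_off(87): free voice 0 | voices=[- -]
Op 12: note_on(70): voice 0 is free -> assigned | voices=[70 -]

Answer: 76 75 89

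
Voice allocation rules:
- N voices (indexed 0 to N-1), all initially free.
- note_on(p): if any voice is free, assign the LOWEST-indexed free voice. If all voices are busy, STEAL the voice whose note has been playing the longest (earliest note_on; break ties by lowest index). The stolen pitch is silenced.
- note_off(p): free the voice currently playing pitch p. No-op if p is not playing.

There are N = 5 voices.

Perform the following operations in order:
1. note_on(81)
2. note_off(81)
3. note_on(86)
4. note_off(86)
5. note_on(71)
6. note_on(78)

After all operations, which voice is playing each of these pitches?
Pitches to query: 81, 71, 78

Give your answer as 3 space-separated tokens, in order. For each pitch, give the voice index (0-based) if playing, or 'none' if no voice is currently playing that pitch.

Op 1: note_on(81): voice 0 is free -> assigned | voices=[81 - - - -]
Op 2: note_off(81): free voice 0 | voices=[- - - - -]
Op 3: note_on(86): voice 0 is free -> assigned | voices=[86 - - - -]
Op 4: note_off(86): free voice 0 | voices=[- - - - -]
Op 5: note_on(71): voice 0 is free -> assigned | voices=[71 - - - -]
Op 6: note_on(78): voice 1 is free -> assigned | voices=[71 78 - - -]

Answer: none 0 1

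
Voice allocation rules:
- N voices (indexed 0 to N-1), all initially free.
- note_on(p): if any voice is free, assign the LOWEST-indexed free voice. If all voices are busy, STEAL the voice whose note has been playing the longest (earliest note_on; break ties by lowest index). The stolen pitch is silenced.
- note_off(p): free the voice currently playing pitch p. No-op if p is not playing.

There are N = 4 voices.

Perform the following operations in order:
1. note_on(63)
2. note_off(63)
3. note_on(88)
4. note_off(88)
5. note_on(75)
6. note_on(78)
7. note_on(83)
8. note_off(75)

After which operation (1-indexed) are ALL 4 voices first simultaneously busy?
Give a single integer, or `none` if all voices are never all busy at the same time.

Op 1: note_on(63): voice 0 is free -> assigned | voices=[63 - - -]
Op 2: note_off(63): free voice 0 | voices=[- - - -]
Op 3: note_on(88): voice 0 is free -> assigned | voices=[88 - - -]
Op 4: note_off(88): free voice 0 | voices=[- - - -]
Op 5: note_on(75): voice 0 is free -> assigned | voices=[75 - - -]
Op 6: note_on(78): voice 1 is free -> assigned | voices=[75 78 - -]
Op 7: note_on(83): voice 2 is free -> assigned | voices=[75 78 83 -]
Op 8: note_off(75): free voice 0 | voices=[- 78 83 -]

Answer: none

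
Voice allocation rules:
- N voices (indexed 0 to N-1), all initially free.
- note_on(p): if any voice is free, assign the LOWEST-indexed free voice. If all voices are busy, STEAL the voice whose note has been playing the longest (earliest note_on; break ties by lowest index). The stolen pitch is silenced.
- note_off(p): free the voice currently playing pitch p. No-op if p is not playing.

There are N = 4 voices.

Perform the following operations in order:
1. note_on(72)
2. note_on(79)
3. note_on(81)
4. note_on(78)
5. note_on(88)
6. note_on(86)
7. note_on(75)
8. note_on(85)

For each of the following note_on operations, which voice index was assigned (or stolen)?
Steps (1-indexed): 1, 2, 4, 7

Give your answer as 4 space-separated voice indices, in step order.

Answer: 0 1 3 2

Derivation:
Op 1: note_on(72): voice 0 is free -> assigned | voices=[72 - - -]
Op 2: note_on(79): voice 1 is free -> assigned | voices=[72 79 - -]
Op 3: note_on(81): voice 2 is free -> assigned | voices=[72 79 81 -]
Op 4: note_on(78): voice 3 is free -> assigned | voices=[72 79 81 78]
Op 5: note_on(88): all voices busy, STEAL voice 0 (pitch 72, oldest) -> assign | voices=[88 79 81 78]
Op 6: note_on(86): all voices busy, STEAL voice 1 (pitch 79, oldest) -> assign | voices=[88 86 81 78]
Op 7: note_on(75): all voices busy, STEAL voice 2 (pitch 81, oldest) -> assign | voices=[88 86 75 78]
Op 8: note_on(85): all voices busy, STEAL voice 3 (pitch 78, oldest) -> assign | voices=[88 86 75 85]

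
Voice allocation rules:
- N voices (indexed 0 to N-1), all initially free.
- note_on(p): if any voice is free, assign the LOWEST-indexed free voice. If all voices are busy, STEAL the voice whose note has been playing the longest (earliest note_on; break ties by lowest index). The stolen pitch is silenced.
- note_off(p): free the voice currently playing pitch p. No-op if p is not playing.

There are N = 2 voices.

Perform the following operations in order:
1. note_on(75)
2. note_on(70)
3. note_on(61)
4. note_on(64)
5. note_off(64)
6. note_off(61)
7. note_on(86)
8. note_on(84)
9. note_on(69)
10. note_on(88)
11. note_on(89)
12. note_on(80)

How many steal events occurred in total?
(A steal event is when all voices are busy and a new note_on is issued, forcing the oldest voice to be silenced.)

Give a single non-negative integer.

Answer: 6

Derivation:
Op 1: note_on(75): voice 0 is free -> assigned | voices=[75 -]
Op 2: note_on(70): voice 1 is free -> assigned | voices=[75 70]
Op 3: note_on(61): all voices busy, STEAL voice 0 (pitch 75, oldest) -> assign | voices=[61 70]
Op 4: note_on(64): all voices busy, STEAL voice 1 (pitch 70, oldest) -> assign | voices=[61 64]
Op 5: note_off(64): free voice 1 | voices=[61 -]
Op 6: note_off(61): free voice 0 | voices=[- -]
Op 7: note_on(86): voice 0 is free -> assigned | voices=[86 -]
Op 8: note_on(84): voice 1 is free -> assigned | voices=[86 84]
Op 9: note_on(69): all voices busy, STEAL voice 0 (pitch 86, oldest) -> assign | voices=[69 84]
Op 10: note_on(88): all voices busy, STEAL voice 1 (pitch 84, oldest) -> assign | voices=[69 88]
Op 11: note_on(89): all voices busy, STEAL voice 0 (pitch 69, oldest) -> assign | voices=[89 88]
Op 12: note_on(80): all voices busy, STEAL voice 1 (pitch 88, oldest) -> assign | voices=[89 80]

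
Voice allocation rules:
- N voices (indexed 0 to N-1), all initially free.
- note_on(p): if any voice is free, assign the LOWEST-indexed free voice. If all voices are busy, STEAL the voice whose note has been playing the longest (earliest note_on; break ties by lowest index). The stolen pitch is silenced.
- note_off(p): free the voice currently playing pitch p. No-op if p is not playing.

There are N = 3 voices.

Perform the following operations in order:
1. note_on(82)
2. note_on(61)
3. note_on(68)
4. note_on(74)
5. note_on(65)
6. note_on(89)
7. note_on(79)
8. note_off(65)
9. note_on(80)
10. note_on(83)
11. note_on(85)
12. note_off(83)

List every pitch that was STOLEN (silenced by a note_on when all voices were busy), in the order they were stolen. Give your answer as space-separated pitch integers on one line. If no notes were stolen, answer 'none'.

Answer: 82 61 68 74 89 79

Derivation:
Op 1: note_on(82): voice 0 is free -> assigned | voices=[82 - -]
Op 2: note_on(61): voice 1 is free -> assigned | voices=[82 61 -]
Op 3: note_on(68): voice 2 is free -> assigned | voices=[82 61 68]
Op 4: note_on(74): all voices busy, STEAL voice 0 (pitch 82, oldest) -> assign | voices=[74 61 68]
Op 5: note_on(65): all voices busy, STEAL voice 1 (pitch 61, oldest) -> assign | voices=[74 65 68]
Op 6: note_on(89): all voices busy, STEAL voice 2 (pitch 68, oldest) -> assign | voices=[74 65 89]
Op 7: note_on(79): all voices busy, STEAL voice 0 (pitch 74, oldest) -> assign | voices=[79 65 89]
Op 8: note_off(65): free voice 1 | voices=[79 - 89]
Op 9: note_on(80): voice 1 is free -> assigned | voices=[79 80 89]
Op 10: note_on(83): all voices busy, STEAL voice 2 (pitch 89, oldest) -> assign | voices=[79 80 83]
Op 11: note_on(85): all voices busy, STEAL voice 0 (pitch 79, oldest) -> assign | voices=[85 80 83]
Op 12: note_off(83): free voice 2 | voices=[85 80 -]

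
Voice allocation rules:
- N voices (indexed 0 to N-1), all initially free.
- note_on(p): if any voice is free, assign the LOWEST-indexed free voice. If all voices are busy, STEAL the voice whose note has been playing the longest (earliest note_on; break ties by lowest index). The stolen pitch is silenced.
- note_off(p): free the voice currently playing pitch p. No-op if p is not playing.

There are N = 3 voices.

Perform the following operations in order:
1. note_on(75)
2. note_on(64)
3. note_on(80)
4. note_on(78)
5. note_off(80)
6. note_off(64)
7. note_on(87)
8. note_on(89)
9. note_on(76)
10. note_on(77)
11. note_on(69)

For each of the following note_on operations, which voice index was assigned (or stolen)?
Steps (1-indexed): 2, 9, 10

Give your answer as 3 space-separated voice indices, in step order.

Answer: 1 0 1

Derivation:
Op 1: note_on(75): voice 0 is free -> assigned | voices=[75 - -]
Op 2: note_on(64): voice 1 is free -> assigned | voices=[75 64 -]
Op 3: note_on(80): voice 2 is free -> assigned | voices=[75 64 80]
Op 4: note_on(78): all voices busy, STEAL voice 0 (pitch 75, oldest) -> assign | voices=[78 64 80]
Op 5: note_off(80): free voice 2 | voices=[78 64 -]
Op 6: note_off(64): free voice 1 | voices=[78 - -]
Op 7: note_on(87): voice 1 is free -> assigned | voices=[78 87 -]
Op 8: note_on(89): voice 2 is free -> assigned | voices=[78 87 89]
Op 9: note_on(76): all voices busy, STEAL voice 0 (pitch 78, oldest) -> assign | voices=[76 87 89]
Op 10: note_on(77): all voices busy, STEAL voice 1 (pitch 87, oldest) -> assign | voices=[76 77 89]
Op 11: note_on(69): all voices busy, STEAL voice 2 (pitch 89, oldest) -> assign | voices=[76 77 69]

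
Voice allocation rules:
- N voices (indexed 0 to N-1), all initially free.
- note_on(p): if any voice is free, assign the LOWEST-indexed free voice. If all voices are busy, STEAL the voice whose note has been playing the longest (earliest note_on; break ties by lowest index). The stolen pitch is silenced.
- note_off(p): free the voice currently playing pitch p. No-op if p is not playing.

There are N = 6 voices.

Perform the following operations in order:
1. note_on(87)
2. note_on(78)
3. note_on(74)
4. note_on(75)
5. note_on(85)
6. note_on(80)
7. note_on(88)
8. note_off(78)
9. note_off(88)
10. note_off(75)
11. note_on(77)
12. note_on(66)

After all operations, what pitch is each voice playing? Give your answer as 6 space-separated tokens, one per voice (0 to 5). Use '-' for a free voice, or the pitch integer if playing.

Op 1: note_on(87): voice 0 is free -> assigned | voices=[87 - - - - -]
Op 2: note_on(78): voice 1 is free -> assigned | voices=[87 78 - - - -]
Op 3: note_on(74): voice 2 is free -> assigned | voices=[87 78 74 - - -]
Op 4: note_on(75): voice 3 is free -> assigned | voices=[87 78 74 75 - -]
Op 5: note_on(85): voice 4 is free -> assigned | voices=[87 78 74 75 85 -]
Op 6: note_on(80): voice 5 is free -> assigned | voices=[87 78 74 75 85 80]
Op 7: note_on(88): all voices busy, STEAL voice 0 (pitch 87, oldest) -> assign | voices=[88 78 74 75 85 80]
Op 8: note_off(78): free voice 1 | voices=[88 - 74 75 85 80]
Op 9: note_off(88): free voice 0 | voices=[- - 74 75 85 80]
Op 10: note_off(75): free voice 3 | voices=[- - 74 - 85 80]
Op 11: note_on(77): voice 0 is free -> assigned | voices=[77 - 74 - 85 80]
Op 12: note_on(66): voice 1 is free -> assigned | voices=[77 66 74 - 85 80]

Answer: 77 66 74 - 85 80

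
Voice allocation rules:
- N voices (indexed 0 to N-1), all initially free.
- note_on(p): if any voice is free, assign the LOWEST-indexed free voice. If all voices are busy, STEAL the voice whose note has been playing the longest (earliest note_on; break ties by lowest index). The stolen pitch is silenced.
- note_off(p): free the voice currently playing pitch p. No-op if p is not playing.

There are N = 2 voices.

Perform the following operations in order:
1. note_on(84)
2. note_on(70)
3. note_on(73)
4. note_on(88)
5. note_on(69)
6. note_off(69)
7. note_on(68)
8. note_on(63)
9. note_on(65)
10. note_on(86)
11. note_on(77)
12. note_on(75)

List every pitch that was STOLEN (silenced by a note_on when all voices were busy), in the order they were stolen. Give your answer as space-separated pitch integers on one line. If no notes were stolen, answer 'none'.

Op 1: note_on(84): voice 0 is free -> assigned | voices=[84 -]
Op 2: note_on(70): voice 1 is free -> assigned | voices=[84 70]
Op 3: note_on(73): all voices busy, STEAL voice 0 (pitch 84, oldest) -> assign | voices=[73 70]
Op 4: note_on(88): all voices busy, STEAL voice 1 (pitch 70, oldest) -> assign | voices=[73 88]
Op 5: note_on(69): all voices busy, STEAL voice 0 (pitch 73, oldest) -> assign | voices=[69 88]
Op 6: note_off(69): free voice 0 | voices=[- 88]
Op 7: note_on(68): voice 0 is free -> assigned | voices=[68 88]
Op 8: note_on(63): all voices busy, STEAL voice 1 (pitch 88, oldest) -> assign | voices=[68 63]
Op 9: note_on(65): all voices busy, STEAL voice 0 (pitch 68, oldest) -> assign | voices=[65 63]
Op 10: note_on(86): all voices busy, STEAL voice 1 (pitch 63, oldest) -> assign | voices=[65 86]
Op 11: note_on(77): all voices busy, STEAL voice 0 (pitch 65, oldest) -> assign | voices=[77 86]
Op 12: note_on(75): all voices busy, STEAL voice 1 (pitch 86, oldest) -> assign | voices=[77 75]

Answer: 84 70 73 88 68 63 65 86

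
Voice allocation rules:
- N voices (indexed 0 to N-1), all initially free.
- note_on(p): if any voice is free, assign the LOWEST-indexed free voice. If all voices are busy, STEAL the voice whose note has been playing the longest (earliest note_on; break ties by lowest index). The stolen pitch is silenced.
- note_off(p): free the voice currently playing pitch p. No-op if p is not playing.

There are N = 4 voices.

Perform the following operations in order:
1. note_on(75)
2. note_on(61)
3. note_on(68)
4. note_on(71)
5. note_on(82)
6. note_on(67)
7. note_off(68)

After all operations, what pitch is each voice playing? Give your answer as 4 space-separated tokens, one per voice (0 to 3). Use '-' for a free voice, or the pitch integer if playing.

Answer: 82 67 - 71

Derivation:
Op 1: note_on(75): voice 0 is free -> assigned | voices=[75 - - -]
Op 2: note_on(61): voice 1 is free -> assigned | voices=[75 61 - -]
Op 3: note_on(68): voice 2 is free -> assigned | voices=[75 61 68 -]
Op 4: note_on(71): voice 3 is free -> assigned | voices=[75 61 68 71]
Op 5: note_on(82): all voices busy, STEAL voice 0 (pitch 75, oldest) -> assign | voices=[82 61 68 71]
Op 6: note_on(67): all voices busy, STEAL voice 1 (pitch 61, oldest) -> assign | voices=[82 67 68 71]
Op 7: note_off(68): free voice 2 | voices=[82 67 - 71]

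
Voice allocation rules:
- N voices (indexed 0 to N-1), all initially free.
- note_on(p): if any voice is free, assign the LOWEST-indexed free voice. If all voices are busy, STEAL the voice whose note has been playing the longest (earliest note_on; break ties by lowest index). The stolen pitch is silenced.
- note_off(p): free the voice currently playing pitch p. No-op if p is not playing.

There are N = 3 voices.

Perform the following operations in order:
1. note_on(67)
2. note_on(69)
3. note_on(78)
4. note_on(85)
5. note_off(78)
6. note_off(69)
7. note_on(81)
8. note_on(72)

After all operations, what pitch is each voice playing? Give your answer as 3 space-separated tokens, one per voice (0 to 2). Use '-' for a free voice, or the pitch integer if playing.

Answer: 85 81 72

Derivation:
Op 1: note_on(67): voice 0 is free -> assigned | voices=[67 - -]
Op 2: note_on(69): voice 1 is free -> assigned | voices=[67 69 -]
Op 3: note_on(78): voice 2 is free -> assigned | voices=[67 69 78]
Op 4: note_on(85): all voices busy, STEAL voice 0 (pitch 67, oldest) -> assign | voices=[85 69 78]
Op 5: note_off(78): free voice 2 | voices=[85 69 -]
Op 6: note_off(69): free voice 1 | voices=[85 - -]
Op 7: note_on(81): voice 1 is free -> assigned | voices=[85 81 -]
Op 8: note_on(72): voice 2 is free -> assigned | voices=[85 81 72]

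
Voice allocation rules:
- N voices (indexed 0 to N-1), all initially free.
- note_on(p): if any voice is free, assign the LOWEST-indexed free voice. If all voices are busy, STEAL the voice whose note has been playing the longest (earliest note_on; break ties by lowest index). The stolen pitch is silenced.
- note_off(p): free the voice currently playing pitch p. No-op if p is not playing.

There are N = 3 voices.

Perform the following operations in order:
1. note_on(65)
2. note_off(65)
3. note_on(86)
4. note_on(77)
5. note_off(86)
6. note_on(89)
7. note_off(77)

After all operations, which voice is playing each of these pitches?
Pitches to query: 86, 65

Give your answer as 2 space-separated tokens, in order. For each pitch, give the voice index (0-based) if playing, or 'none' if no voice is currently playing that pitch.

Op 1: note_on(65): voice 0 is free -> assigned | voices=[65 - -]
Op 2: note_off(65): free voice 0 | voices=[- - -]
Op 3: note_on(86): voice 0 is free -> assigned | voices=[86 - -]
Op 4: note_on(77): voice 1 is free -> assigned | voices=[86 77 -]
Op 5: note_off(86): free voice 0 | voices=[- 77 -]
Op 6: note_on(89): voice 0 is free -> assigned | voices=[89 77 -]
Op 7: note_off(77): free voice 1 | voices=[89 - -]

Answer: none none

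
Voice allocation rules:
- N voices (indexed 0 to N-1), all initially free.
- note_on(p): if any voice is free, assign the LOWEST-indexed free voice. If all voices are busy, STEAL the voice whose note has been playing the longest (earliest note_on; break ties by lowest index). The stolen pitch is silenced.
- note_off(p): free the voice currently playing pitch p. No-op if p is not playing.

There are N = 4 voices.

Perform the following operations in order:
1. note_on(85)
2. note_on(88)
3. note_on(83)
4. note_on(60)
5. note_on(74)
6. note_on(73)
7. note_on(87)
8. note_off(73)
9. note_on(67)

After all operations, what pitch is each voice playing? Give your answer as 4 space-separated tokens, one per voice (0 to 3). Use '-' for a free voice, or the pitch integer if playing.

Op 1: note_on(85): voice 0 is free -> assigned | voices=[85 - - -]
Op 2: note_on(88): voice 1 is free -> assigned | voices=[85 88 - -]
Op 3: note_on(83): voice 2 is free -> assigned | voices=[85 88 83 -]
Op 4: note_on(60): voice 3 is free -> assigned | voices=[85 88 83 60]
Op 5: note_on(74): all voices busy, STEAL voice 0 (pitch 85, oldest) -> assign | voices=[74 88 83 60]
Op 6: note_on(73): all voices busy, STEAL voice 1 (pitch 88, oldest) -> assign | voices=[74 73 83 60]
Op 7: note_on(87): all voices busy, STEAL voice 2 (pitch 83, oldest) -> assign | voices=[74 73 87 60]
Op 8: note_off(73): free voice 1 | voices=[74 - 87 60]
Op 9: note_on(67): voice 1 is free -> assigned | voices=[74 67 87 60]

Answer: 74 67 87 60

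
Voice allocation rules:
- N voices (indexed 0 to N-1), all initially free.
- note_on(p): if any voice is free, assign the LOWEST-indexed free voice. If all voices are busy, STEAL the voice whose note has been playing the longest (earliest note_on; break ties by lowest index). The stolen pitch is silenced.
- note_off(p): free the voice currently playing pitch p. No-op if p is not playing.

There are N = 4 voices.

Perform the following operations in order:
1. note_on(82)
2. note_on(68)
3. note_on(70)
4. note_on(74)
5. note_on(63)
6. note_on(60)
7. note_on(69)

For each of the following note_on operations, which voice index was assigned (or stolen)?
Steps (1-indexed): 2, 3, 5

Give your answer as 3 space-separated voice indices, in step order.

Answer: 1 2 0

Derivation:
Op 1: note_on(82): voice 0 is free -> assigned | voices=[82 - - -]
Op 2: note_on(68): voice 1 is free -> assigned | voices=[82 68 - -]
Op 3: note_on(70): voice 2 is free -> assigned | voices=[82 68 70 -]
Op 4: note_on(74): voice 3 is free -> assigned | voices=[82 68 70 74]
Op 5: note_on(63): all voices busy, STEAL voice 0 (pitch 82, oldest) -> assign | voices=[63 68 70 74]
Op 6: note_on(60): all voices busy, STEAL voice 1 (pitch 68, oldest) -> assign | voices=[63 60 70 74]
Op 7: note_on(69): all voices busy, STEAL voice 2 (pitch 70, oldest) -> assign | voices=[63 60 69 74]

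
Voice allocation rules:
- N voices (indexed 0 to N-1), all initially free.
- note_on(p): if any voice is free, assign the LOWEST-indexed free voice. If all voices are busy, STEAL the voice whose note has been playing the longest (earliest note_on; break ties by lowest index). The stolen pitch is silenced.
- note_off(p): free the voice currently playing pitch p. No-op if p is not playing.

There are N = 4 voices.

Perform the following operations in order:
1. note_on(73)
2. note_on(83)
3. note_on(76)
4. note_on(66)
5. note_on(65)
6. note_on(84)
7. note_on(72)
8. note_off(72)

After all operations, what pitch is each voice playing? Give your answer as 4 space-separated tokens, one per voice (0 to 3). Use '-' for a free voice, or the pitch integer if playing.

Op 1: note_on(73): voice 0 is free -> assigned | voices=[73 - - -]
Op 2: note_on(83): voice 1 is free -> assigned | voices=[73 83 - -]
Op 3: note_on(76): voice 2 is free -> assigned | voices=[73 83 76 -]
Op 4: note_on(66): voice 3 is free -> assigned | voices=[73 83 76 66]
Op 5: note_on(65): all voices busy, STEAL voice 0 (pitch 73, oldest) -> assign | voices=[65 83 76 66]
Op 6: note_on(84): all voices busy, STEAL voice 1 (pitch 83, oldest) -> assign | voices=[65 84 76 66]
Op 7: note_on(72): all voices busy, STEAL voice 2 (pitch 76, oldest) -> assign | voices=[65 84 72 66]
Op 8: note_off(72): free voice 2 | voices=[65 84 - 66]

Answer: 65 84 - 66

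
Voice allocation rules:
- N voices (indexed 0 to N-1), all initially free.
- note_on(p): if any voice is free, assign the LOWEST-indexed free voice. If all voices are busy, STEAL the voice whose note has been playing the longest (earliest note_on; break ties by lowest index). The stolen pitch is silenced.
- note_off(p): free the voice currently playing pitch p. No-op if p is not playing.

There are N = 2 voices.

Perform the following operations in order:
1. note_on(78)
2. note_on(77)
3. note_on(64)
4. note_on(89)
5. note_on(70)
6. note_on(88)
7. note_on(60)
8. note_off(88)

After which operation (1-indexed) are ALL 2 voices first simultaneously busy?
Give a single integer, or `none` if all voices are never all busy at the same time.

Answer: 2

Derivation:
Op 1: note_on(78): voice 0 is free -> assigned | voices=[78 -]
Op 2: note_on(77): voice 1 is free -> assigned | voices=[78 77]
Op 3: note_on(64): all voices busy, STEAL voice 0 (pitch 78, oldest) -> assign | voices=[64 77]
Op 4: note_on(89): all voices busy, STEAL voice 1 (pitch 77, oldest) -> assign | voices=[64 89]
Op 5: note_on(70): all voices busy, STEAL voice 0 (pitch 64, oldest) -> assign | voices=[70 89]
Op 6: note_on(88): all voices busy, STEAL voice 1 (pitch 89, oldest) -> assign | voices=[70 88]
Op 7: note_on(60): all voices busy, STEAL voice 0 (pitch 70, oldest) -> assign | voices=[60 88]
Op 8: note_off(88): free voice 1 | voices=[60 -]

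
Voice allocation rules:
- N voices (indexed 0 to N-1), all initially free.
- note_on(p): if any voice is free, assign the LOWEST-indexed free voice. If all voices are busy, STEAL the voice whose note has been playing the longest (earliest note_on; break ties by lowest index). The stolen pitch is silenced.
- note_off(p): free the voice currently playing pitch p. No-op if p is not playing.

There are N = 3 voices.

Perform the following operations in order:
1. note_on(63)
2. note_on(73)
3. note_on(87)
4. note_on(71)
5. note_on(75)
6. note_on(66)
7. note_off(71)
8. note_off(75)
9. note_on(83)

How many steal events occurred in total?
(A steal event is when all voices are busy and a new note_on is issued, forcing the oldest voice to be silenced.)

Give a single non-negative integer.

Answer: 3

Derivation:
Op 1: note_on(63): voice 0 is free -> assigned | voices=[63 - -]
Op 2: note_on(73): voice 1 is free -> assigned | voices=[63 73 -]
Op 3: note_on(87): voice 2 is free -> assigned | voices=[63 73 87]
Op 4: note_on(71): all voices busy, STEAL voice 0 (pitch 63, oldest) -> assign | voices=[71 73 87]
Op 5: note_on(75): all voices busy, STEAL voice 1 (pitch 73, oldest) -> assign | voices=[71 75 87]
Op 6: note_on(66): all voices busy, STEAL voice 2 (pitch 87, oldest) -> assign | voices=[71 75 66]
Op 7: note_off(71): free voice 0 | voices=[- 75 66]
Op 8: note_off(75): free voice 1 | voices=[- - 66]
Op 9: note_on(83): voice 0 is free -> assigned | voices=[83 - 66]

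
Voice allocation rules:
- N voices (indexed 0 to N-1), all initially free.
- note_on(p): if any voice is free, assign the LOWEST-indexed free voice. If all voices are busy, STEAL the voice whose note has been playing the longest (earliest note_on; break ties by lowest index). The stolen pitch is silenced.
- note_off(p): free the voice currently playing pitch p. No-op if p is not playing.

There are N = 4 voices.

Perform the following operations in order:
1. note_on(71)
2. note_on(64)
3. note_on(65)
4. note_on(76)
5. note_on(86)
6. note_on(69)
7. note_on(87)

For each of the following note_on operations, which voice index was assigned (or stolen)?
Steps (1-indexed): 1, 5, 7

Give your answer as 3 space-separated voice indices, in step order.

Op 1: note_on(71): voice 0 is free -> assigned | voices=[71 - - -]
Op 2: note_on(64): voice 1 is free -> assigned | voices=[71 64 - -]
Op 3: note_on(65): voice 2 is free -> assigned | voices=[71 64 65 -]
Op 4: note_on(76): voice 3 is free -> assigned | voices=[71 64 65 76]
Op 5: note_on(86): all voices busy, STEAL voice 0 (pitch 71, oldest) -> assign | voices=[86 64 65 76]
Op 6: note_on(69): all voices busy, STEAL voice 1 (pitch 64, oldest) -> assign | voices=[86 69 65 76]
Op 7: note_on(87): all voices busy, STEAL voice 2 (pitch 65, oldest) -> assign | voices=[86 69 87 76]

Answer: 0 0 2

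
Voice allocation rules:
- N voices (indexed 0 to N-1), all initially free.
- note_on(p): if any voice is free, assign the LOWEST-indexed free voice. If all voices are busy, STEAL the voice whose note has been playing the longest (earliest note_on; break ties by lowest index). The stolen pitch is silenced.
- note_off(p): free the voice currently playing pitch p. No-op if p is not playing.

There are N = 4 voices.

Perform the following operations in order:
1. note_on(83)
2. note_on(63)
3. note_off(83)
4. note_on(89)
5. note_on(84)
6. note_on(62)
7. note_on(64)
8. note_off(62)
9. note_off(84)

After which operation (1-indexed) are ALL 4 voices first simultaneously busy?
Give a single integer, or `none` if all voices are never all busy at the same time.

Op 1: note_on(83): voice 0 is free -> assigned | voices=[83 - - -]
Op 2: note_on(63): voice 1 is free -> assigned | voices=[83 63 - -]
Op 3: note_off(83): free voice 0 | voices=[- 63 - -]
Op 4: note_on(89): voice 0 is free -> assigned | voices=[89 63 - -]
Op 5: note_on(84): voice 2 is free -> assigned | voices=[89 63 84 -]
Op 6: note_on(62): voice 3 is free -> assigned | voices=[89 63 84 62]
Op 7: note_on(64): all voices busy, STEAL voice 1 (pitch 63, oldest) -> assign | voices=[89 64 84 62]
Op 8: note_off(62): free voice 3 | voices=[89 64 84 -]
Op 9: note_off(84): free voice 2 | voices=[89 64 - -]

Answer: 6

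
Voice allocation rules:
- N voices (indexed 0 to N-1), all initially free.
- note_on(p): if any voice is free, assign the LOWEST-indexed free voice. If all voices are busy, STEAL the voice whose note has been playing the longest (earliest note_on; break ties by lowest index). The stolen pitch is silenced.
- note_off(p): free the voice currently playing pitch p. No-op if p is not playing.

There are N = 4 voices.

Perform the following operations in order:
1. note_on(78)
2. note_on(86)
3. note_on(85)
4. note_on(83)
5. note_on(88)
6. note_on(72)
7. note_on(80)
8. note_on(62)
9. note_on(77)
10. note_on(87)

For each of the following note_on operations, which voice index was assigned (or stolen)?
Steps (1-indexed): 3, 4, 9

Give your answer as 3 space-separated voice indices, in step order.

Answer: 2 3 0

Derivation:
Op 1: note_on(78): voice 0 is free -> assigned | voices=[78 - - -]
Op 2: note_on(86): voice 1 is free -> assigned | voices=[78 86 - -]
Op 3: note_on(85): voice 2 is free -> assigned | voices=[78 86 85 -]
Op 4: note_on(83): voice 3 is free -> assigned | voices=[78 86 85 83]
Op 5: note_on(88): all voices busy, STEAL voice 0 (pitch 78, oldest) -> assign | voices=[88 86 85 83]
Op 6: note_on(72): all voices busy, STEAL voice 1 (pitch 86, oldest) -> assign | voices=[88 72 85 83]
Op 7: note_on(80): all voices busy, STEAL voice 2 (pitch 85, oldest) -> assign | voices=[88 72 80 83]
Op 8: note_on(62): all voices busy, STEAL voice 3 (pitch 83, oldest) -> assign | voices=[88 72 80 62]
Op 9: note_on(77): all voices busy, STEAL voice 0 (pitch 88, oldest) -> assign | voices=[77 72 80 62]
Op 10: note_on(87): all voices busy, STEAL voice 1 (pitch 72, oldest) -> assign | voices=[77 87 80 62]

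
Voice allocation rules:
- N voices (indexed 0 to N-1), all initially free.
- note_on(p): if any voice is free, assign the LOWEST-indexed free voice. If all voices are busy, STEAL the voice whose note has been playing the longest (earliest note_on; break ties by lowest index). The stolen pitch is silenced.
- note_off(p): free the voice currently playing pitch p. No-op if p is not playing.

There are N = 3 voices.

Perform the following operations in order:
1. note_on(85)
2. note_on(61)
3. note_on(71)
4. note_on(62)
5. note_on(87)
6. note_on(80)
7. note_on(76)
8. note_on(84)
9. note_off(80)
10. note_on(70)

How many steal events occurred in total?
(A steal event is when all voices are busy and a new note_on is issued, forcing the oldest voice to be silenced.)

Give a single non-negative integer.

Answer: 5

Derivation:
Op 1: note_on(85): voice 0 is free -> assigned | voices=[85 - -]
Op 2: note_on(61): voice 1 is free -> assigned | voices=[85 61 -]
Op 3: note_on(71): voice 2 is free -> assigned | voices=[85 61 71]
Op 4: note_on(62): all voices busy, STEAL voice 0 (pitch 85, oldest) -> assign | voices=[62 61 71]
Op 5: note_on(87): all voices busy, STEAL voice 1 (pitch 61, oldest) -> assign | voices=[62 87 71]
Op 6: note_on(80): all voices busy, STEAL voice 2 (pitch 71, oldest) -> assign | voices=[62 87 80]
Op 7: note_on(76): all voices busy, STEAL voice 0 (pitch 62, oldest) -> assign | voices=[76 87 80]
Op 8: note_on(84): all voices busy, STEAL voice 1 (pitch 87, oldest) -> assign | voices=[76 84 80]
Op 9: note_off(80): free voice 2 | voices=[76 84 -]
Op 10: note_on(70): voice 2 is free -> assigned | voices=[76 84 70]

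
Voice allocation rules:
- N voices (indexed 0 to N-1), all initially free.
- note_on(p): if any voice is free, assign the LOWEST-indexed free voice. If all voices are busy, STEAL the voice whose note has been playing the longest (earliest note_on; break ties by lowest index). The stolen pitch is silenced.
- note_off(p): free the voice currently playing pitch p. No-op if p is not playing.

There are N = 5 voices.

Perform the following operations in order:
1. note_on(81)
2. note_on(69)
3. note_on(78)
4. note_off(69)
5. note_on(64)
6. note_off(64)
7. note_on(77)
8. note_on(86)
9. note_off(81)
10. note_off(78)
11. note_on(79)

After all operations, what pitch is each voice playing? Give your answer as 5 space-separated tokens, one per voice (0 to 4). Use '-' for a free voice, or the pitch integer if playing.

Op 1: note_on(81): voice 0 is free -> assigned | voices=[81 - - - -]
Op 2: note_on(69): voice 1 is free -> assigned | voices=[81 69 - - -]
Op 3: note_on(78): voice 2 is free -> assigned | voices=[81 69 78 - -]
Op 4: note_off(69): free voice 1 | voices=[81 - 78 - -]
Op 5: note_on(64): voice 1 is free -> assigned | voices=[81 64 78 - -]
Op 6: note_off(64): free voice 1 | voices=[81 - 78 - -]
Op 7: note_on(77): voice 1 is free -> assigned | voices=[81 77 78 - -]
Op 8: note_on(86): voice 3 is free -> assigned | voices=[81 77 78 86 -]
Op 9: note_off(81): free voice 0 | voices=[- 77 78 86 -]
Op 10: note_off(78): free voice 2 | voices=[- 77 - 86 -]
Op 11: note_on(79): voice 0 is free -> assigned | voices=[79 77 - 86 -]

Answer: 79 77 - 86 -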